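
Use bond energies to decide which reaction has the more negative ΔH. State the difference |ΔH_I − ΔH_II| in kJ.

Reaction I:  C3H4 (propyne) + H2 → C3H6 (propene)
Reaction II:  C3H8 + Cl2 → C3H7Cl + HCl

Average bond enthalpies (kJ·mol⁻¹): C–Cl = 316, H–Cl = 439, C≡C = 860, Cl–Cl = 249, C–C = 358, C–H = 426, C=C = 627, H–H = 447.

Reaction I:
  Bonds broken (reactants):
    C≡C: 1 × 860 = 860
    C–C: 1 × 358 = 358
    C–H: 4 × 426 = 1704
    H–H: 1 × 447 = 447
    Σ(broken) = 3369 kJ
  Bonds formed (products):
    C–C: 1 × 358 = 358
    C–H: 6 × 426 = 2556
    C=C: 1 × 627 = 627
    Σ(formed) = 3541 kJ
  ΔH_I = 3369 − 3541 = −172 kJ
Reaction II:
  Bonds broken (reactants):
    C–C: 2 × 358 = 716
    C–H: 8 × 426 = 3408
    Cl–Cl: 1 × 249 = 249
    Σ(broken) = 4373 kJ
  Bonds formed (products):
    C–C: 2 × 358 = 716
    C–Cl: 1 × 316 = 316
    C–H: 7 × 426 = 2982
    H–Cl: 1 × 439 = 439
    Σ(formed) = 4453 kJ
  ΔH_II = 4373 − 4453 = −80 kJ
ΔH_I − ΔH_II = −92 kJ, so reaction I has the more negative ΔH; |ΔH_I − ΔH_II| = 92 kJ.

Reaction I, by 92 kJ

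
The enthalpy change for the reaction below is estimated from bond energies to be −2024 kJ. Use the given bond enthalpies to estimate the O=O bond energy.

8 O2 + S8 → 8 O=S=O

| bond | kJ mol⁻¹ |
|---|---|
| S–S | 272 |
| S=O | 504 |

D(O=O) ≈ 483 kJ/mol

Let D be the O=O bond energy.
Σ(broken) = 8×D + 8×272 = 2176 + 8D
Σ(formed) = 16×504 = 8064
ΔH = Σ(broken) − Σ(formed) = (2176 + 8D) − (8064) = −5888 + 8D
Setting this equal to −2024 kJ gives 8D = 3864, so D = 483 kJ/mol.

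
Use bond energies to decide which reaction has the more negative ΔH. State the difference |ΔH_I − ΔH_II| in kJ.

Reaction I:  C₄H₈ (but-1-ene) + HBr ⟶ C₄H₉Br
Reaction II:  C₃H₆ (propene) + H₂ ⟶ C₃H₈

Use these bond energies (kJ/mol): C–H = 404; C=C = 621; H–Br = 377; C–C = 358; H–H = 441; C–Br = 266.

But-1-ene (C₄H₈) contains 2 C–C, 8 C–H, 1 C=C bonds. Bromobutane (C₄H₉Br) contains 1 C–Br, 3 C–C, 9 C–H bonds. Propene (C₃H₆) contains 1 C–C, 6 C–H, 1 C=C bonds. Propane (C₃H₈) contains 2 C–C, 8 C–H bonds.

Reaction I:
  Bonds broken (reactants):
    C–C: 2 × 358 = 716
    C–H: 8 × 404 = 3232
    C=C: 1 × 621 = 621
    H–Br: 1 × 377 = 377
    Σ(broken) = 4946 kJ
  Bonds formed (products):
    C–Br: 1 × 266 = 266
    C–C: 3 × 358 = 1074
    C–H: 9 × 404 = 3636
    Σ(formed) = 4976 kJ
  ΔH_I = 4946 − 4976 = −30 kJ
Reaction II:
  Bonds broken (reactants):
    C–C: 1 × 358 = 358
    C–H: 6 × 404 = 2424
    C=C: 1 × 621 = 621
    H–H: 1 × 441 = 441
    Σ(broken) = 3844 kJ
  Bonds formed (products):
    C–C: 2 × 358 = 716
    C–H: 8 × 404 = 3232
    Σ(formed) = 3948 kJ
  ΔH_II = 3844 − 3948 = −104 kJ
ΔH_I − ΔH_II = +74 kJ, so reaction II has the more negative ΔH; |ΔH_I − ΔH_II| = 74 kJ.

Reaction II, by 74 kJ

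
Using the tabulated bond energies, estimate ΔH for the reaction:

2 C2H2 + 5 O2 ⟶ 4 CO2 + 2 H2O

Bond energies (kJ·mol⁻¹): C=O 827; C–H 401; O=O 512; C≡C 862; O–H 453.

Bonds broken (reactants):
  C≡C: 2 × 862 = 1724
  C–H: 4 × 401 = 1604
  O=O: 5 × 512 = 2560
  Σ(broken) = 5888 kJ
Bonds formed (products):
  C=O: 8 × 827 = 6616
  O–H: 4 × 453 = 1812
  Σ(formed) = 8428 kJ
ΔH = Σ(broken) − Σ(formed) = 5888 − 8428 = −2540 kJ

ΔH ≈ −2540 kJ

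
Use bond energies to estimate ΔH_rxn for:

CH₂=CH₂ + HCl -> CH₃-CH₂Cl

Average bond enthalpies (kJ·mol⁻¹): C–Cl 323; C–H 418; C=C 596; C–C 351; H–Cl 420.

Bonds broken (reactants):
  C–H: 4 × 418 = 1672
  C=C: 1 × 596 = 596
  H–Cl: 1 × 420 = 420
  Σ(broken) = 2688 kJ
Bonds formed (products):
  C–C: 1 × 351 = 351
  C–Cl: 1 × 323 = 323
  C–H: 5 × 418 = 2090
  Σ(formed) = 2764 kJ
ΔH = Σ(broken) − Σ(formed) = 2688 − 2764 = −76 kJ

ΔH ≈ −76 kJ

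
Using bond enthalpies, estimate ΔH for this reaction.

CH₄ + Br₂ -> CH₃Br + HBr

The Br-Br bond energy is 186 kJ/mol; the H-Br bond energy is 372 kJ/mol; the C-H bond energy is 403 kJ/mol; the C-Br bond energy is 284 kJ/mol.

Bonds broken (reactants):
  Br-Br: 1 × 186 = 186
  C-H: 4 × 403 = 1612
  Σ(broken) = 1798 kJ
Bonds formed (products):
  C-Br: 1 × 284 = 284
  C-H: 3 × 403 = 1209
  H-Br: 1 × 372 = 372
  Σ(formed) = 1865 kJ
ΔH = Σ(broken) − Σ(formed) = 1798 − 1865 = −67 kJ

ΔH ≈ −67 kJ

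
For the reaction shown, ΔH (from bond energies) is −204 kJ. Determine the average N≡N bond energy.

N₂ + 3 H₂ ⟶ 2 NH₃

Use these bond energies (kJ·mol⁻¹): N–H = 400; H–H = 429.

D(N≡N) ≈ 909 kJ/mol

Let D be the N≡N bond energy.
Σ(broken) = 3×429 + 1×D = 1287 + D
Σ(formed) = 6×400 = 2400
ΔH = Σ(broken) − Σ(formed) = (1287 + D) − (2400) = −1113 + D
Setting this equal to −204 kJ gives D = 909 kJ/mol.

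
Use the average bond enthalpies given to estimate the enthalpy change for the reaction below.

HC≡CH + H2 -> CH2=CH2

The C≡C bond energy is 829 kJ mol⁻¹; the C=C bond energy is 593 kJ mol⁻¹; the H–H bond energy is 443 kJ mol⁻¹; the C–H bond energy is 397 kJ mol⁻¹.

Bonds broken (reactants):
  C≡C: 1 × 829 = 829
  C–H: 2 × 397 = 794
  H–H: 1 × 443 = 443
  Σ(broken) = 2066 kJ
Bonds formed (products):
  C–H: 4 × 397 = 1588
  C=C: 1 × 593 = 593
  Σ(formed) = 2181 kJ
ΔH = Σ(broken) − Σ(formed) = 2066 − 2181 = −115 kJ

ΔH ≈ −115 kJ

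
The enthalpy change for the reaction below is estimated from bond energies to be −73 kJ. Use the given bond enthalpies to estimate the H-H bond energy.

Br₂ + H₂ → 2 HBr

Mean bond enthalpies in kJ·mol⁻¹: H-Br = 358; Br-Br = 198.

D(H-H) ≈ 445 kJ/mol

Let D be the H-H bond energy.
Σ(broken) = 1×198 + 1×D = 198 + D
Σ(formed) = 2×358 = 716
ΔH = Σ(broken) − Σ(formed) = (198 + D) − (716) = −518 + D
Setting this equal to −73 kJ gives D = 445 kJ/mol.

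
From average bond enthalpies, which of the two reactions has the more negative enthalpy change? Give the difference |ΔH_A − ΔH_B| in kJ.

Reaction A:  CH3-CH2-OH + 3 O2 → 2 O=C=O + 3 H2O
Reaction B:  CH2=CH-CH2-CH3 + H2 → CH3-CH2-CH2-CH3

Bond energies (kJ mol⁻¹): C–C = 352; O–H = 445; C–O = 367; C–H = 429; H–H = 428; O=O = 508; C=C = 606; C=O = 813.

Reaction A, by 913 kJ

Reaction A:
  Bonds broken (reactants):
    C–C: 1 × 352 = 352
    C–H: 5 × 429 = 2145
    C–O: 1 × 367 = 367
    O–H: 1 × 445 = 445
    O=O: 3 × 508 = 1524
    Σ(broken) = 4833 kJ
  Bonds formed (products):
    C=O: 4 × 813 = 3252
    O–H: 6 × 445 = 2670
    Σ(formed) = 5922 kJ
  ΔH_A = 4833 − 5922 = −1089 kJ
Reaction B:
  Bonds broken (reactants):
    C–C: 2 × 352 = 704
    C–H: 8 × 429 = 3432
    C=C: 1 × 606 = 606
    H–H: 1 × 428 = 428
    Σ(broken) = 5170 kJ
  Bonds formed (products):
    C–C: 3 × 352 = 1056
    C–H: 10 × 429 = 4290
    Σ(formed) = 5346 kJ
  ΔH_B = 5170 − 5346 = −176 kJ
ΔH_A − ΔH_B = −913 kJ, so reaction A has the more negative ΔH; |ΔH_A − ΔH_B| = 913 kJ.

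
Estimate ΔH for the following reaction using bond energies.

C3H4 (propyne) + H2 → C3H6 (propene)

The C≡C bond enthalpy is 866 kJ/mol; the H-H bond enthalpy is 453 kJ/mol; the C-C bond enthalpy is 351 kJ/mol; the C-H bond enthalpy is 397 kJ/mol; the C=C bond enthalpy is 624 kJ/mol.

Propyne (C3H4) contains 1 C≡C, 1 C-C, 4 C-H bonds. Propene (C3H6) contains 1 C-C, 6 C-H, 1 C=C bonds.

ΔH ≈ −99 kJ

Bonds broken (reactants):
  C≡C: 1 × 866 = 866
  C-C: 1 × 351 = 351
  C-H: 4 × 397 = 1588
  H-H: 1 × 453 = 453
  Σ(broken) = 3258 kJ
Bonds formed (products):
  C-C: 1 × 351 = 351
  C-H: 6 × 397 = 2382
  C=C: 1 × 624 = 624
  Σ(formed) = 3357 kJ
ΔH = Σ(broken) − Σ(formed) = 3258 − 3357 = −99 kJ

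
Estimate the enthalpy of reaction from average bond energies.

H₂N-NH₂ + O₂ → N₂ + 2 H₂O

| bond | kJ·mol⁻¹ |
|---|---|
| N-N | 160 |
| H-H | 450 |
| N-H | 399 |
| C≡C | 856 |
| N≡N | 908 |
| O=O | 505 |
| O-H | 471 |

ΔH ≈ −531 kJ

Bonds broken (reactants):
  N-H: 4 × 399 = 1596
  N-N: 1 × 160 = 160
  O=O: 1 × 505 = 505
  Σ(broken) = 2261 kJ
Bonds formed (products):
  N≡N: 1 × 908 = 908
  O-H: 4 × 471 = 1884
  Σ(formed) = 2792 kJ
ΔH = Σ(broken) − Σ(formed) = 2261 − 2792 = −531 kJ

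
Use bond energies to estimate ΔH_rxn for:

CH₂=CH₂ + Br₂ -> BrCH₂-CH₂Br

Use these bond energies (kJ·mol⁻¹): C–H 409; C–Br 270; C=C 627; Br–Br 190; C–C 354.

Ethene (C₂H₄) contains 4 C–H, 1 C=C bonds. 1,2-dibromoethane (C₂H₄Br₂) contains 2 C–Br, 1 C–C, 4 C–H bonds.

Bonds broken (reactants):
  Br–Br: 1 × 190 = 190
  C–H: 4 × 409 = 1636
  C=C: 1 × 627 = 627
  Σ(broken) = 2453 kJ
Bonds formed (products):
  C–Br: 2 × 270 = 540
  C–C: 1 × 354 = 354
  C–H: 4 × 409 = 1636
  Σ(formed) = 2530 kJ
ΔH = Σ(broken) − Σ(formed) = 2453 − 2530 = −77 kJ

ΔH ≈ −77 kJ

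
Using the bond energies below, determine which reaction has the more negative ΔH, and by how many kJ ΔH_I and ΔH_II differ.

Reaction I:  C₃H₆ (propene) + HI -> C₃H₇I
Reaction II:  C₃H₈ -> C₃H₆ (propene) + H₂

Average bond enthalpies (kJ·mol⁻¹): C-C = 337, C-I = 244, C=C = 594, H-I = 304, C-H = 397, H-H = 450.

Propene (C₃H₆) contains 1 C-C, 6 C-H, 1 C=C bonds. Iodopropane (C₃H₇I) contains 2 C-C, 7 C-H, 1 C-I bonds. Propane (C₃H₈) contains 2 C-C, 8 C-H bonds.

Reaction I, by 167 kJ

Reaction I:
  Bonds broken (reactants):
    C-C: 1 × 337 = 337
    C-H: 6 × 397 = 2382
    C=C: 1 × 594 = 594
    H-I: 1 × 304 = 304
    Σ(broken) = 3617 kJ
  Bonds formed (products):
    C-C: 2 × 337 = 674
    C-H: 7 × 397 = 2779
    C-I: 1 × 244 = 244
    Σ(formed) = 3697 kJ
  ΔH_I = 3617 − 3697 = −80 kJ
Reaction II:
  Bonds broken (reactants):
    C-C: 2 × 337 = 674
    C-H: 8 × 397 = 3176
    Σ(broken) = 3850 kJ
  Bonds formed (products):
    C-C: 1 × 337 = 337
    C-H: 6 × 397 = 2382
    C=C: 1 × 594 = 594
    H-H: 1 × 450 = 450
    Σ(formed) = 3763 kJ
  ΔH_II = 3850 − 3763 = +87 kJ
ΔH_I − ΔH_II = −167 kJ, so reaction I has the more negative ΔH; |ΔH_I − ΔH_II| = 167 kJ.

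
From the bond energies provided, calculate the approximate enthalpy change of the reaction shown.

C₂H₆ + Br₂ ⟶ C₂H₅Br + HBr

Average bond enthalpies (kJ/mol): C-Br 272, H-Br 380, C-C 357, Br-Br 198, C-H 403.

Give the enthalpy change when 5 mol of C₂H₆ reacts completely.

Bonds broken (reactants):
  Br-Br: 1 × 198 = 198
  C-C: 1 × 357 = 357
  C-H: 6 × 403 = 2418
  Σ(broken) = 2973 kJ
Bonds formed (products):
  C-Br: 1 × 272 = 272
  C-C: 1 × 357 = 357
  C-H: 5 × 403 = 2015
  H-Br: 1 × 380 = 380
  Σ(formed) = 3024 kJ
ΔH = Σ(broken) − Σ(formed) = 2973 − 3024 = −51 kJ
For 5× the reaction as written: 5 × (−51) = −255 kJ

ΔH = −255 kJ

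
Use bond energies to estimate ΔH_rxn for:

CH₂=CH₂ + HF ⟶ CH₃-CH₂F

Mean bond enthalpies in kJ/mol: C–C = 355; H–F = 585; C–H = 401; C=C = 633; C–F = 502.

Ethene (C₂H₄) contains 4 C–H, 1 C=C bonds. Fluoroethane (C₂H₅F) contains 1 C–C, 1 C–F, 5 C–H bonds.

ΔH ≈ −40 kJ

Bonds broken (reactants):
  C–H: 4 × 401 = 1604
  C=C: 1 × 633 = 633
  H–F: 1 × 585 = 585
  Σ(broken) = 2822 kJ
Bonds formed (products):
  C–C: 1 × 355 = 355
  C–F: 1 × 502 = 502
  C–H: 5 × 401 = 2005
  Σ(formed) = 2862 kJ
ΔH = Σ(broken) − Σ(formed) = 2822 − 2862 = −40 kJ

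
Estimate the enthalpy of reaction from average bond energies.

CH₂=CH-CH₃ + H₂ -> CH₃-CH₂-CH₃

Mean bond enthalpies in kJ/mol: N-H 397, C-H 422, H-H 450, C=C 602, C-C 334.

Bonds broken (reactants):
  C-C: 1 × 334 = 334
  C-H: 6 × 422 = 2532
  C=C: 1 × 602 = 602
  H-H: 1 × 450 = 450
  Σ(broken) = 3918 kJ
Bonds formed (products):
  C-C: 2 × 334 = 668
  C-H: 8 × 422 = 3376
  Σ(formed) = 4044 kJ
ΔH = Σ(broken) − Σ(formed) = 3918 − 4044 = −126 kJ

ΔH ≈ −126 kJ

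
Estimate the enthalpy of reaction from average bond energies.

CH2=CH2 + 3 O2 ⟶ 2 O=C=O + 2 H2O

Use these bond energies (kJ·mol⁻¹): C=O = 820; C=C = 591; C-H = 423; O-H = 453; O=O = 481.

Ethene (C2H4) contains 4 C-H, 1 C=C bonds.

Bonds broken (reactants):
  C-H: 4 × 423 = 1692
  C=C: 1 × 591 = 591
  O=O: 3 × 481 = 1443
  Σ(broken) = 3726 kJ
Bonds formed (products):
  C=O: 4 × 820 = 3280
  O-H: 4 × 453 = 1812
  Σ(formed) = 5092 kJ
ΔH = Σ(broken) − Σ(formed) = 3726 − 5092 = −1366 kJ

ΔH ≈ −1366 kJ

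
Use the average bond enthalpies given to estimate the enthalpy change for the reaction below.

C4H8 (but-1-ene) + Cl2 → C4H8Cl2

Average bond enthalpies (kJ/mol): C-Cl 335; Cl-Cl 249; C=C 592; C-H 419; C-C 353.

Bonds broken (reactants):
  C-C: 2 × 353 = 706
  C-H: 8 × 419 = 3352
  C=C: 1 × 592 = 592
  Cl-Cl: 1 × 249 = 249
  Σ(broken) = 4899 kJ
Bonds formed (products):
  C-C: 3 × 353 = 1059
  C-Cl: 2 × 335 = 670
  C-H: 8 × 419 = 3352
  Σ(formed) = 5081 kJ
ΔH = Σ(broken) − Σ(formed) = 4899 − 5081 = −182 kJ

ΔH ≈ −182 kJ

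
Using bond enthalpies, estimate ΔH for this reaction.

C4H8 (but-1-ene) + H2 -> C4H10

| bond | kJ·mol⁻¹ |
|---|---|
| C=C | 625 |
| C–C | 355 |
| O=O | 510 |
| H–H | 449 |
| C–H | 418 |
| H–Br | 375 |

ΔH ≈ −117 kJ

Bonds broken (reactants):
  C–C: 2 × 355 = 710
  C–H: 8 × 418 = 3344
  C=C: 1 × 625 = 625
  H–H: 1 × 449 = 449
  Σ(broken) = 5128 kJ
Bonds formed (products):
  C–C: 3 × 355 = 1065
  C–H: 10 × 418 = 4180
  Σ(formed) = 5245 kJ
ΔH = Σ(broken) − Σ(formed) = 5128 − 5245 = −117 kJ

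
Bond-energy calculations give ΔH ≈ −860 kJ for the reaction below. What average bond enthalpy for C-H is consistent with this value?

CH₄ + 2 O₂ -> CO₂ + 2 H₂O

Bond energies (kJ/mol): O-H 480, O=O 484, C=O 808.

D(C-H) ≈ 427 kJ/mol

Let D be the C-H bond energy.
Σ(broken) = 4×D + 2×484 = 968 + 4D
Σ(formed) = 2×808 + 4×480 = 3536
ΔH = Σ(broken) − Σ(formed) = (968 + 4D) − (3536) = −2568 + 4D
Setting this equal to −860 kJ gives 4D = 1708, so D = 427 kJ/mol.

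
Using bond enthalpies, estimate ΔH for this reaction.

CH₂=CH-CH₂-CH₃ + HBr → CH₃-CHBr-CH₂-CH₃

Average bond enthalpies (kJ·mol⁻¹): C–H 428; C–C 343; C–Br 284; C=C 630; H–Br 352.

Bonds broken (reactants):
  C–C: 2 × 343 = 686
  C–H: 8 × 428 = 3424
  C=C: 1 × 630 = 630
  H–Br: 1 × 352 = 352
  Σ(broken) = 5092 kJ
Bonds formed (products):
  C–Br: 1 × 284 = 284
  C–C: 3 × 343 = 1029
  C–H: 9 × 428 = 3852
  Σ(formed) = 5165 kJ
ΔH = Σ(broken) − Σ(formed) = 5092 − 5165 = −73 kJ

ΔH ≈ −73 kJ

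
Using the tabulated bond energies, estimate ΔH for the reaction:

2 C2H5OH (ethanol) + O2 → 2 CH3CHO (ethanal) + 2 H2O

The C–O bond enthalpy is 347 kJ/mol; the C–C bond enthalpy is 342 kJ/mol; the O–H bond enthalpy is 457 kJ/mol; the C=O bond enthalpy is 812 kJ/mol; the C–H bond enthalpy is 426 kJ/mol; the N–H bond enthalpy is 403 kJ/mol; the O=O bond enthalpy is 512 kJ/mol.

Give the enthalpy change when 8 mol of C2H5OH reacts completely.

Bonds broken (reactants):
  C–C: 2 × 342 = 684
  C–H: 10 × 426 = 4260
  C–O: 2 × 347 = 694
  O–H: 2 × 457 = 914
  O=O: 1 × 512 = 512
  Σ(broken) = 7064 kJ
Bonds formed (products):
  C–C: 2 × 342 = 684
  C–H: 8 × 426 = 3408
  C=O: 2 × 812 = 1624
  O–H: 4 × 457 = 1828
  Σ(formed) = 7544 kJ
ΔH = Σ(broken) − Σ(formed) = 7064 − 7544 = −480 kJ
For 4× the reaction as written: 4 × (−480) = −1920 kJ

ΔH = −1920 kJ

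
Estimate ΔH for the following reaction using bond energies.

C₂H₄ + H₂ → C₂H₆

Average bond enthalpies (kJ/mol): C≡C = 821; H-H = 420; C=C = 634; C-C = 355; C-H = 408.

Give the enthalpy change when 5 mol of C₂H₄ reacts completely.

ΔH = −585 kJ

Bonds broken (reactants):
  C-H: 4 × 408 = 1632
  C=C: 1 × 634 = 634
  H-H: 1 × 420 = 420
  Σ(broken) = 2686 kJ
Bonds formed (products):
  C-C: 1 × 355 = 355
  C-H: 6 × 408 = 2448
  Σ(formed) = 2803 kJ
ΔH = Σ(broken) − Σ(formed) = 2686 − 2803 = −117 kJ
For 5× the reaction as written: 5 × (−117) = −585 kJ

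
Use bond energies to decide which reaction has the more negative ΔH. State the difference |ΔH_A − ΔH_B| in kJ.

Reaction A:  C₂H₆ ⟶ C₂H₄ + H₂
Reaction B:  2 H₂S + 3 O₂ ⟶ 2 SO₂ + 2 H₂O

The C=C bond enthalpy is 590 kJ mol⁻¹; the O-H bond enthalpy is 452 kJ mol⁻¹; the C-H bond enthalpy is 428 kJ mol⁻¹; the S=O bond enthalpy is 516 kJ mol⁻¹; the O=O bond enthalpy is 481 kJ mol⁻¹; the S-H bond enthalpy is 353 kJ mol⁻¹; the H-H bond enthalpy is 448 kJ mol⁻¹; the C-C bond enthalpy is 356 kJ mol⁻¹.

Reaction A:
  Bonds broken (reactants):
    C-C: 1 × 356 = 356
    C-H: 6 × 428 = 2568
    Σ(broken) = 2924 kJ
  Bonds formed (products):
    C-H: 4 × 428 = 1712
    C=C: 1 × 590 = 590
    H-H: 1 × 448 = 448
    Σ(formed) = 2750 kJ
  ΔH_A = 2924 − 2750 = +174 kJ
Reaction B:
  Bonds broken (reactants):
    O=O: 3 × 481 = 1443
    S-H: 4 × 353 = 1412
    Σ(broken) = 2855 kJ
  Bonds formed (products):
    O-H: 4 × 452 = 1808
    S=O: 4 × 516 = 2064
    Σ(formed) = 3872 kJ
  ΔH_B = 2855 − 3872 = −1017 kJ
ΔH_A − ΔH_B = +1191 kJ, so reaction B has the more negative ΔH; |ΔH_A − ΔH_B| = 1191 kJ.

Reaction B, by 1191 kJ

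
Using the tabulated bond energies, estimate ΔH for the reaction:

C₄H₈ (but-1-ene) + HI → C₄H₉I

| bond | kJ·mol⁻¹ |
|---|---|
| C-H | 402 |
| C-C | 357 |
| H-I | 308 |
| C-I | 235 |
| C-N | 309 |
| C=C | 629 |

Bonds broken (reactants):
  C-C: 2 × 357 = 714
  C-H: 8 × 402 = 3216
  C=C: 1 × 629 = 629
  H-I: 1 × 308 = 308
  Σ(broken) = 4867 kJ
Bonds formed (products):
  C-C: 3 × 357 = 1071
  C-H: 9 × 402 = 3618
  C-I: 1 × 235 = 235
  Σ(formed) = 4924 kJ
ΔH = Σ(broken) − Σ(formed) = 4867 − 4924 = −57 kJ

ΔH ≈ −57 kJ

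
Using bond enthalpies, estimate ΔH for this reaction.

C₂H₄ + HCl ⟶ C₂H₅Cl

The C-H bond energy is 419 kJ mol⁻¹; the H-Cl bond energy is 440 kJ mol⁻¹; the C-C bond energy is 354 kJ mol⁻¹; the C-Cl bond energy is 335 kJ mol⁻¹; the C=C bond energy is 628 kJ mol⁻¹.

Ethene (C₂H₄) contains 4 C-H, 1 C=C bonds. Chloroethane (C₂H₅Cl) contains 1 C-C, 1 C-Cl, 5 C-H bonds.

Bonds broken (reactants):
  C-H: 4 × 419 = 1676
  C=C: 1 × 628 = 628
  H-Cl: 1 × 440 = 440
  Σ(broken) = 2744 kJ
Bonds formed (products):
  C-C: 1 × 354 = 354
  C-Cl: 1 × 335 = 335
  C-H: 5 × 419 = 2095
  Σ(formed) = 2784 kJ
ΔH = Σ(broken) − Σ(formed) = 2744 − 2784 = −40 kJ

ΔH ≈ −40 kJ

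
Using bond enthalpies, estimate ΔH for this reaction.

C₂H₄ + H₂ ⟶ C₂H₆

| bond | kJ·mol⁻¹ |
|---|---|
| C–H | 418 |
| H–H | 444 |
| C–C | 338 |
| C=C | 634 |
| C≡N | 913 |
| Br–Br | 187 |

ΔH ≈ −96 kJ

Bonds broken (reactants):
  C–H: 4 × 418 = 1672
  C=C: 1 × 634 = 634
  H–H: 1 × 444 = 444
  Σ(broken) = 2750 kJ
Bonds formed (products):
  C–C: 1 × 338 = 338
  C–H: 6 × 418 = 2508
  Σ(formed) = 2846 kJ
ΔH = Σ(broken) − Σ(formed) = 2750 − 2846 = −96 kJ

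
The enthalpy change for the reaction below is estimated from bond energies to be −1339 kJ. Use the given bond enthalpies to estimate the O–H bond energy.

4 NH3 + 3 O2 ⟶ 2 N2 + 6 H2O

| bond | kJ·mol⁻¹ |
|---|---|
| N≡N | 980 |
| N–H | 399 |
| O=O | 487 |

Let D be the O–H bond energy.
Σ(broken) = 12×399 + 3×487 = 6249
Σ(formed) = 2×980 + 12×D = 1960 + 12D
ΔH = Σ(broken) − Σ(formed) = (6249) − (1960 + 12D) = +4289 − 12D
Setting this equal to −1339 kJ gives 12D = 5628, so D = 469 kJ/mol.

D(O–H) ≈ 469 kJ/mol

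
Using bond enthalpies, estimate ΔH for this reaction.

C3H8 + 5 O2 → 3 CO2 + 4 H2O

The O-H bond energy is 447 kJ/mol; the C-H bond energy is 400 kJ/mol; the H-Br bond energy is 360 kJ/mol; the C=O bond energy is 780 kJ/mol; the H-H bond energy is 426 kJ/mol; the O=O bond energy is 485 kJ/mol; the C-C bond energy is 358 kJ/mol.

Bonds broken (reactants):
  C-C: 2 × 358 = 716
  C-H: 8 × 400 = 3200
  O=O: 5 × 485 = 2425
  Σ(broken) = 6341 kJ
Bonds formed (products):
  C=O: 6 × 780 = 4680
  O-H: 8 × 447 = 3576
  Σ(formed) = 8256 kJ
ΔH = Σ(broken) − Σ(formed) = 6341 − 8256 = −1915 kJ

ΔH ≈ −1915 kJ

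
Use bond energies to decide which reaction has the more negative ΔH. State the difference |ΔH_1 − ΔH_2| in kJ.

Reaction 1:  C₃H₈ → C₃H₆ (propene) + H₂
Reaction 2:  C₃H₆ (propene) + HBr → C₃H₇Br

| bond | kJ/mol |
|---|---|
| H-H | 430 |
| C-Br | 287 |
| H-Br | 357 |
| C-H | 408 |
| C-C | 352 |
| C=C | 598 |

Reaction 1:
  Bonds broken (reactants):
    C-C: 2 × 352 = 704
    C-H: 8 × 408 = 3264
    Σ(broken) = 3968 kJ
  Bonds formed (products):
    C-C: 1 × 352 = 352
    C-H: 6 × 408 = 2448
    C=C: 1 × 598 = 598
    H-H: 1 × 430 = 430
    Σ(formed) = 3828 kJ
  ΔH_1 = 3968 − 3828 = +140 kJ
Reaction 2:
  Bonds broken (reactants):
    C-C: 1 × 352 = 352
    C-H: 6 × 408 = 2448
    C=C: 1 × 598 = 598
    H-Br: 1 × 357 = 357
    Σ(broken) = 3755 kJ
  Bonds formed (products):
    C-Br: 1 × 287 = 287
    C-C: 2 × 352 = 704
    C-H: 7 × 408 = 2856
    Σ(formed) = 3847 kJ
  ΔH_2 = 3755 − 3847 = −92 kJ
ΔH_1 − ΔH_2 = +232 kJ, so reaction 2 has the more negative ΔH; |ΔH_1 − ΔH_2| = 232 kJ.

Reaction 2, by 232 kJ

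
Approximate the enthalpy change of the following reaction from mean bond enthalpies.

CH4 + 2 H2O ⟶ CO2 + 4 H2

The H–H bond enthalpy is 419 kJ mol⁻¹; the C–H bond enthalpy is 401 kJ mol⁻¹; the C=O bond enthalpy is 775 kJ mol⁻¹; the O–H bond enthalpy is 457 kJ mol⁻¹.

ΔH ≈ +206 kJ

Bonds broken (reactants):
  C–H: 4 × 401 = 1604
  O–H: 4 × 457 = 1828
  Σ(broken) = 3432 kJ
Bonds formed (products):
  C=O: 2 × 775 = 1550
  H–H: 4 × 419 = 1676
  Σ(formed) = 3226 kJ
ΔH = Σ(broken) − Σ(formed) = 3432 − 3226 = +206 kJ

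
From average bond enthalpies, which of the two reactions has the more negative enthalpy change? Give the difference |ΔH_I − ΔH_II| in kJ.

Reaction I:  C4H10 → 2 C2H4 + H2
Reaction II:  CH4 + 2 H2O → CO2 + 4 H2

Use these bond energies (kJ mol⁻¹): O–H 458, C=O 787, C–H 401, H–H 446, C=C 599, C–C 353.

Reaction I:
  Bonds broken (reactants):
    C–C: 3 × 353 = 1059
    C–H: 10 × 401 = 4010
    Σ(broken) = 5069 kJ
  Bonds formed (products):
    C–H: 8 × 401 = 3208
    C=C: 2 × 599 = 1198
    H–H: 1 × 446 = 446
    Σ(formed) = 4852 kJ
  ΔH_I = 5069 − 4852 = +217 kJ
Reaction II:
  Bonds broken (reactants):
    C–H: 4 × 401 = 1604
    O–H: 4 × 458 = 1832
    Σ(broken) = 3436 kJ
  Bonds formed (products):
    C=O: 2 × 787 = 1574
    H–H: 4 × 446 = 1784
    Σ(formed) = 3358 kJ
  ΔH_II = 3436 − 3358 = +78 kJ
ΔH_I − ΔH_II = +139 kJ, so reaction II has the more negative ΔH; |ΔH_I − ΔH_II| = 139 kJ.

Reaction II, by 139 kJ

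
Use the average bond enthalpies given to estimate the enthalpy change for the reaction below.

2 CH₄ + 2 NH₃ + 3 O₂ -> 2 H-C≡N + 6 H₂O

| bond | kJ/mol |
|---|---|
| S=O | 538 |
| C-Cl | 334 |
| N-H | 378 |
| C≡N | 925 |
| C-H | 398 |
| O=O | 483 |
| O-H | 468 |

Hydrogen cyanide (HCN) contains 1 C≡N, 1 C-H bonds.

Bonds broken (reactants):
  C-H: 8 × 398 = 3184
  N-H: 6 × 378 = 2268
  O=O: 3 × 483 = 1449
  Σ(broken) = 6901 kJ
Bonds formed (products):
  C≡N: 2 × 925 = 1850
  C-H: 2 × 398 = 796
  O-H: 12 × 468 = 5616
  Σ(formed) = 8262 kJ
ΔH = Σ(broken) − Σ(formed) = 6901 − 8262 = −1361 kJ

ΔH ≈ −1361 kJ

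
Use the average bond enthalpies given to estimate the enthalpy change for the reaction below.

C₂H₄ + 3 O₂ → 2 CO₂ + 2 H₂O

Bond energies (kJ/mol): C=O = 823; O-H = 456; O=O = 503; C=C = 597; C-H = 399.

Bonds broken (reactants):
  C-H: 4 × 399 = 1596
  C=C: 1 × 597 = 597
  O=O: 3 × 503 = 1509
  Σ(broken) = 3702 kJ
Bonds formed (products):
  C=O: 4 × 823 = 3292
  O-H: 4 × 456 = 1824
  Σ(formed) = 5116 kJ
ΔH = Σ(broken) − Σ(formed) = 3702 − 5116 = −1414 kJ

ΔH ≈ −1414 kJ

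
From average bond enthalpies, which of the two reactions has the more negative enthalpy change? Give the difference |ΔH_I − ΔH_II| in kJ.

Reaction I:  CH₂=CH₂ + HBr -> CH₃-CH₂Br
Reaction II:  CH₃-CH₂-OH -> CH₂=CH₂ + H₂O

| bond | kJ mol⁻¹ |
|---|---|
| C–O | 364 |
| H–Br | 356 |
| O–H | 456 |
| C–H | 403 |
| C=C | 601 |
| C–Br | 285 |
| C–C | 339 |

Reaction I:
  Bonds broken (reactants):
    C–H: 4 × 403 = 1612
    C=C: 1 × 601 = 601
    H–Br: 1 × 356 = 356
    Σ(broken) = 2569 kJ
  Bonds formed (products):
    C–Br: 1 × 285 = 285
    C–C: 1 × 339 = 339
    C–H: 5 × 403 = 2015
    Σ(formed) = 2639 kJ
  ΔH_I = 2569 − 2639 = −70 kJ
Reaction II:
  Bonds broken (reactants):
    C–C: 1 × 339 = 339
    C–H: 5 × 403 = 2015
    C–O: 1 × 364 = 364
    O–H: 1 × 456 = 456
    Σ(broken) = 3174 kJ
  Bonds formed (products):
    C–H: 4 × 403 = 1612
    C=C: 1 × 601 = 601
    O–H: 2 × 456 = 912
    Σ(formed) = 3125 kJ
  ΔH_II = 3174 − 3125 = +49 kJ
ΔH_I − ΔH_II = −119 kJ, so reaction I has the more negative ΔH; |ΔH_I − ΔH_II| = 119 kJ.

Reaction I, by 119 kJ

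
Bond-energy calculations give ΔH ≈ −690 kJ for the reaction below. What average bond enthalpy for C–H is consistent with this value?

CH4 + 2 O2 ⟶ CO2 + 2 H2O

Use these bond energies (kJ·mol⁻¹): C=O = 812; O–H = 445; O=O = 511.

D(C–H) ≈ 423 kJ/mol

Let D be the C–H bond energy.
Σ(broken) = 4×D + 2×511 = 1022 + 4D
Σ(formed) = 2×812 + 4×445 = 3404
ΔH = Σ(broken) − Σ(formed) = (1022 + 4D) − (3404) = −2382 + 4D
Setting this equal to −690 kJ gives 4D = 1692, so D = 423 kJ/mol.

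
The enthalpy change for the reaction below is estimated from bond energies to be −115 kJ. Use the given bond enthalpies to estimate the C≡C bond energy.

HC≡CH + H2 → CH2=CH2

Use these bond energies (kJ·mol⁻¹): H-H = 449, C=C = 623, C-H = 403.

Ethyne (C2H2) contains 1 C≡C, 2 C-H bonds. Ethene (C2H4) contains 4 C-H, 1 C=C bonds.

Let D be the C≡C bond energy.
Σ(broken) = 1×D + 2×403 + 1×449 = 1255 + D
Σ(formed) = 4×403 + 1×623 = 2235
ΔH = Σ(broken) − Σ(formed) = (1255 + D) − (2235) = −980 + D
Setting this equal to −115 kJ gives D = 865 kJ/mol.

D(C≡C) ≈ 865 kJ/mol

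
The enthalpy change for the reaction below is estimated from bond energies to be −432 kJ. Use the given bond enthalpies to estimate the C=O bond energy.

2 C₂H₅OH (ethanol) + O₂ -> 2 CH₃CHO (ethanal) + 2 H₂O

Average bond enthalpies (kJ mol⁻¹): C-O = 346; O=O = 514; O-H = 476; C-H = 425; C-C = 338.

D(C=O) ≈ 768 kJ/mol

Let D be the C=O bond energy.
Σ(broken) = 2×338 + 10×425 + 2×346 + 2×476 + 1×514 = 7084
Σ(formed) = 2×338 + 8×425 + 2×D + 4×476 = 5980 + 2D
ΔH = Σ(broken) − Σ(formed) = (7084) − (5980 + 2D) = +1104 − 2D
Setting this equal to −432 kJ gives 2D = 1536, so D = 768 kJ/mol.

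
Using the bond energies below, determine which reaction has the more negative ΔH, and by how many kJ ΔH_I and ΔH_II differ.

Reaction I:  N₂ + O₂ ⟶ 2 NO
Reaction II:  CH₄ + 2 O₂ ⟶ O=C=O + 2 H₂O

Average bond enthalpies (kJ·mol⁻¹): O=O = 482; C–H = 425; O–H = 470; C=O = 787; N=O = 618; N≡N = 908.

Reaction I:
  Bonds broken (reactants):
    N≡N: 1 × 908 = 908
    O=O: 1 × 482 = 482
    Σ(broken) = 1390 kJ
  Bonds formed (products):
    N=O: 2 × 618 = 1236
    Σ(formed) = 1236 kJ
  ΔH_I = 1390 − 1236 = +154 kJ
Reaction II:
  Bonds broken (reactants):
    C–H: 4 × 425 = 1700
    O=O: 2 × 482 = 964
    Σ(broken) = 2664 kJ
  Bonds formed (products):
    C=O: 2 × 787 = 1574
    O–H: 4 × 470 = 1880
    Σ(formed) = 3454 kJ
  ΔH_II = 2664 − 3454 = −790 kJ
ΔH_I − ΔH_II = +944 kJ, so reaction II has the more negative ΔH; |ΔH_I − ΔH_II| = 944 kJ.

Reaction II, by 944 kJ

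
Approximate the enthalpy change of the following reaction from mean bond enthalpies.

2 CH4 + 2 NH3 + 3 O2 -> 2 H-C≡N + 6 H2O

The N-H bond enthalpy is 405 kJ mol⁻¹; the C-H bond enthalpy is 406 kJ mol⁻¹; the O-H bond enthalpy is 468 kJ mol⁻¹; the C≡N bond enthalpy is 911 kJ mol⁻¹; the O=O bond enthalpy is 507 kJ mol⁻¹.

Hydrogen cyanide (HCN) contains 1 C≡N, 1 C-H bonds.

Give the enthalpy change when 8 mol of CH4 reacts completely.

ΔH = −4204 kJ

Bonds broken (reactants):
  C-H: 8 × 406 = 3248
  N-H: 6 × 405 = 2430
  O=O: 3 × 507 = 1521
  Σ(broken) = 7199 kJ
Bonds formed (products):
  C≡N: 2 × 911 = 1822
  C-H: 2 × 406 = 812
  O-H: 12 × 468 = 5616
  Σ(formed) = 8250 kJ
ΔH = Σ(broken) − Σ(formed) = 7199 − 8250 = −1051 kJ
For 4× the reaction as written: 4 × (−1051) = −4204 kJ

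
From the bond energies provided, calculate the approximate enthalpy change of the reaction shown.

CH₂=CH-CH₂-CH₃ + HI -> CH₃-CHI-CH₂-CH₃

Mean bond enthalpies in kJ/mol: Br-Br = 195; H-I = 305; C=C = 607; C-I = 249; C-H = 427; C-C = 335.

ΔH ≈ −99 kJ

Bonds broken (reactants):
  C-C: 2 × 335 = 670
  C-H: 8 × 427 = 3416
  C=C: 1 × 607 = 607
  H-I: 1 × 305 = 305
  Σ(broken) = 4998 kJ
Bonds formed (products):
  C-C: 3 × 335 = 1005
  C-H: 9 × 427 = 3843
  C-I: 1 × 249 = 249
  Σ(formed) = 5097 kJ
ΔH = Σ(broken) − Σ(formed) = 4998 − 5097 = −99 kJ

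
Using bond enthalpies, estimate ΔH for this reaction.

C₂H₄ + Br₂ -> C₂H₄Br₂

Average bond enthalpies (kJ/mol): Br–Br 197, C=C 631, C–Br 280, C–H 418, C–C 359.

ΔH ≈ −91 kJ

Bonds broken (reactants):
  Br–Br: 1 × 197 = 197
  C–H: 4 × 418 = 1672
  C=C: 1 × 631 = 631
  Σ(broken) = 2500 kJ
Bonds formed (products):
  C–Br: 2 × 280 = 560
  C–C: 1 × 359 = 359
  C–H: 4 × 418 = 1672
  Σ(formed) = 2591 kJ
ΔH = Σ(broken) − Σ(formed) = 2500 − 2591 = −91 kJ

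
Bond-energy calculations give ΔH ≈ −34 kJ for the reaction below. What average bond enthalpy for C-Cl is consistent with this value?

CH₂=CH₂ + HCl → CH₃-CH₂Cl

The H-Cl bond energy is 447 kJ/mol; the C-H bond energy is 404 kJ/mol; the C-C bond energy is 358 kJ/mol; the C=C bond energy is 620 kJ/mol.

Let D be the C-Cl bond energy.
Σ(broken) = 4×404 + 1×620 + 1×447 = 2683
Σ(formed) = 1×358 + 1×D + 5×404 = 2378 + D
ΔH = Σ(broken) − Σ(formed) = (2683) − (2378 + D) = +305 − D
Setting this equal to −34 kJ gives D = 339 kJ/mol.

D(C-Cl) ≈ 339 kJ/mol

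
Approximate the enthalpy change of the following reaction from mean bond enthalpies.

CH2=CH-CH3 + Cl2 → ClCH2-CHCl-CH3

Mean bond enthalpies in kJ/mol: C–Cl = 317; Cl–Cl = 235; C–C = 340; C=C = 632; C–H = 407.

Bonds broken (reactants):
  C–C: 1 × 340 = 340
  C–H: 6 × 407 = 2442
  C=C: 1 × 632 = 632
  Cl–Cl: 1 × 235 = 235
  Σ(broken) = 3649 kJ
Bonds formed (products):
  C–C: 2 × 340 = 680
  C–Cl: 2 × 317 = 634
  C–H: 6 × 407 = 2442
  Σ(formed) = 3756 kJ
ΔH = Σ(broken) − Σ(formed) = 3649 − 3756 = −107 kJ

ΔH ≈ −107 kJ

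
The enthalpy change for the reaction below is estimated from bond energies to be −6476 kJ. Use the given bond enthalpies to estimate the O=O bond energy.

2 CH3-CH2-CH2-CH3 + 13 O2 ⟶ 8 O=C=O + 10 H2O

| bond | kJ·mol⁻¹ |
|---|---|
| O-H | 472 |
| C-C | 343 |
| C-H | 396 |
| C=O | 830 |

Let D be the O=O bond energy.
Σ(broken) = 6×343 + 20×396 + 13×D = 9978 + 13D
Σ(formed) = 16×830 + 20×472 = 22720
ΔH = Σ(broken) − Σ(formed) = (9978 + 13D) − (22720) = −12742 + 13D
Setting this equal to −6476 kJ gives 13D = 6266, so D = 482 kJ/mol.

D(O=O) ≈ 482 kJ/mol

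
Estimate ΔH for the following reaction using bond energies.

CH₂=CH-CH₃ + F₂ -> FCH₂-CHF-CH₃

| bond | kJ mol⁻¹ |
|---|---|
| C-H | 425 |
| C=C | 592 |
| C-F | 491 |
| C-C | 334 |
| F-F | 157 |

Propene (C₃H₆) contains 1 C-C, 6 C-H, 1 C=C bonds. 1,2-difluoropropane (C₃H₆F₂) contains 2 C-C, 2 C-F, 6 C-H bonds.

ΔH ≈ −567 kJ

Bonds broken (reactants):
  C-C: 1 × 334 = 334
  C-H: 6 × 425 = 2550
  C=C: 1 × 592 = 592
  F-F: 1 × 157 = 157
  Σ(broken) = 3633 kJ
Bonds formed (products):
  C-C: 2 × 334 = 668
  C-F: 2 × 491 = 982
  C-H: 6 × 425 = 2550
  Σ(formed) = 4200 kJ
ΔH = Σ(broken) − Σ(formed) = 3633 − 4200 = −567 kJ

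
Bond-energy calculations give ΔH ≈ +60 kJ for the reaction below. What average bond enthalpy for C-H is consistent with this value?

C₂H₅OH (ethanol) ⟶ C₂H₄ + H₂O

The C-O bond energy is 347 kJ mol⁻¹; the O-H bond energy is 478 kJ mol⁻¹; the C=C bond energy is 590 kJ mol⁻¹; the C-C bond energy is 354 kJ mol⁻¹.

D(C-H) ≈ 427 kJ/mol

Let D be the C-H bond energy.
Σ(broken) = 1×354 + 5×D + 1×347 + 1×478 = 1179 + 5D
Σ(formed) = 4×D + 1×590 + 2×478 = 1546 + 4D
ΔH = Σ(broken) − Σ(formed) = (1179 + 5D) − (1546 + 4D) = −367 + D
Setting this equal to +60 kJ gives D = 427 kJ/mol.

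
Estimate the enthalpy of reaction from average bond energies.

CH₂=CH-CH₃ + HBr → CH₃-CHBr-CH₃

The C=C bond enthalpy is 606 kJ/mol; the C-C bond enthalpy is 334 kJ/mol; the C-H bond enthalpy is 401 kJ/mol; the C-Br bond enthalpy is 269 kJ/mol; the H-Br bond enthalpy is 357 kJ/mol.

Bonds broken (reactants):
  C-C: 1 × 334 = 334
  C-H: 6 × 401 = 2406
  C=C: 1 × 606 = 606
  H-Br: 1 × 357 = 357
  Σ(broken) = 3703 kJ
Bonds formed (products):
  C-Br: 1 × 269 = 269
  C-C: 2 × 334 = 668
  C-H: 7 × 401 = 2807
  Σ(formed) = 3744 kJ
ΔH = Σ(broken) − Σ(formed) = 3703 − 3744 = −41 kJ

ΔH ≈ −41 kJ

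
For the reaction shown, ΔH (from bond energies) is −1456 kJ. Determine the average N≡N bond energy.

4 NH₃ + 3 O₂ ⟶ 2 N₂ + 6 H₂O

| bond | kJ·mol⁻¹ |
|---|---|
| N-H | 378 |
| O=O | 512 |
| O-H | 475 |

D(N≡N) ≈ 914 kJ/mol

Let D be the N≡N bond energy.
Σ(broken) = 12×378 + 3×512 = 6072
Σ(formed) = 2×D + 12×475 = 5700 + 2D
ΔH = Σ(broken) − Σ(formed) = (6072) − (5700 + 2D) = +372 − 2D
Setting this equal to −1456 kJ gives 2D = 1828, so D = 914 kJ/mol.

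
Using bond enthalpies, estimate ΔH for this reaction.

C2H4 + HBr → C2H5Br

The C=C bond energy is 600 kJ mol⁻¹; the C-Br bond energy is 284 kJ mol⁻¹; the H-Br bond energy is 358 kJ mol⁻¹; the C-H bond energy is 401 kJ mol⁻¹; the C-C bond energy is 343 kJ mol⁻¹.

ΔH ≈ −70 kJ

Bonds broken (reactants):
  C-H: 4 × 401 = 1604
  C=C: 1 × 600 = 600
  H-Br: 1 × 358 = 358
  Σ(broken) = 2562 kJ
Bonds formed (products):
  C-Br: 1 × 284 = 284
  C-C: 1 × 343 = 343
  C-H: 5 × 401 = 2005
  Σ(formed) = 2632 kJ
ΔH = Σ(broken) − Σ(formed) = 2562 − 2632 = −70 kJ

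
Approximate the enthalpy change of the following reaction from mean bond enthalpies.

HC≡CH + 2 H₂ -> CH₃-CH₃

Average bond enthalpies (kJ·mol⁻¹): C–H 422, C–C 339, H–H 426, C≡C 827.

Bonds broken (reactants):
  C≡C: 1 × 827 = 827
  C–H: 2 × 422 = 844
  H–H: 2 × 426 = 852
  Σ(broken) = 2523 kJ
Bonds formed (products):
  C–C: 1 × 339 = 339
  C–H: 6 × 422 = 2532
  Σ(formed) = 2871 kJ
ΔH = Σ(broken) − Σ(formed) = 2523 − 2871 = −348 kJ

ΔH ≈ −348 kJ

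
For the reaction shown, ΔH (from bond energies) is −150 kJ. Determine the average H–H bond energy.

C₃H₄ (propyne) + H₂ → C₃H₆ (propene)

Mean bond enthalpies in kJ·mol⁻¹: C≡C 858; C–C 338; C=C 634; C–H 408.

D(H–H) ≈ 442 kJ/mol

Let D be the H–H bond energy.
Σ(broken) = 1×858 + 1×338 + 4×408 + 1×D = 2828 + D
Σ(formed) = 1×338 + 6×408 + 1×634 = 3420
ΔH = Σ(broken) − Σ(formed) = (2828 + D) − (3420) = −592 + D
Setting this equal to −150 kJ gives D = 442 kJ/mol.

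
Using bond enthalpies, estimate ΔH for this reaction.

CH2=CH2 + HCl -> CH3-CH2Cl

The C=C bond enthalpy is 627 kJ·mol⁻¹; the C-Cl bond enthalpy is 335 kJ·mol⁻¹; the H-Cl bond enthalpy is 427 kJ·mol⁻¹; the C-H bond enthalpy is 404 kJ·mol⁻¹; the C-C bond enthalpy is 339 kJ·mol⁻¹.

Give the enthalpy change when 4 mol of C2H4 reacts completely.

Bonds broken (reactants):
  C-H: 4 × 404 = 1616
  C=C: 1 × 627 = 627
  H-Cl: 1 × 427 = 427
  Σ(broken) = 2670 kJ
Bonds formed (products):
  C-C: 1 × 339 = 339
  C-Cl: 1 × 335 = 335
  C-H: 5 × 404 = 2020
  Σ(formed) = 2694 kJ
ΔH = Σ(broken) − Σ(formed) = 2670 − 2694 = −24 kJ
For 4× the reaction as written: 4 × (−24) = −96 kJ

ΔH = −96 kJ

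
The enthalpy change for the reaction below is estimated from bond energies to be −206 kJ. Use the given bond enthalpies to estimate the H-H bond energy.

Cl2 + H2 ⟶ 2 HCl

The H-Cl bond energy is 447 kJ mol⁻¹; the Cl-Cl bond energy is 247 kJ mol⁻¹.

D(H-H) ≈ 441 kJ/mol

Let D be the H-H bond energy.
Σ(broken) = 1×247 + 1×D = 247 + D
Σ(formed) = 2×447 = 894
ΔH = Σ(broken) − Σ(formed) = (247 + D) − (894) = −647 + D
Setting this equal to −206 kJ gives D = 441 kJ/mol.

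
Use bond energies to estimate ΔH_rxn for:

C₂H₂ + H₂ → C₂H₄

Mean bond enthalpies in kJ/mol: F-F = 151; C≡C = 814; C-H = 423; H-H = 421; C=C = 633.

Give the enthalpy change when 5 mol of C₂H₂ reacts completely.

Bonds broken (reactants):
  C≡C: 1 × 814 = 814
  C-H: 2 × 423 = 846
  H-H: 1 × 421 = 421
  Σ(broken) = 2081 kJ
Bonds formed (products):
  C-H: 4 × 423 = 1692
  C=C: 1 × 633 = 633
  Σ(formed) = 2325 kJ
ΔH = Σ(broken) − Σ(formed) = 2081 − 2325 = −244 kJ
For 5× the reaction as written: 5 × (−244) = −1220 kJ

ΔH = −1220 kJ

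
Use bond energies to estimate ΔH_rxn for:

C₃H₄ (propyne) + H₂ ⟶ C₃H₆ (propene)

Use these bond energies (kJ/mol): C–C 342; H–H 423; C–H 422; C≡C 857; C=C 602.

Bonds broken (reactants):
  C≡C: 1 × 857 = 857
  C–C: 1 × 342 = 342
  C–H: 4 × 422 = 1688
  H–H: 1 × 423 = 423
  Σ(broken) = 3310 kJ
Bonds formed (products):
  C–C: 1 × 342 = 342
  C–H: 6 × 422 = 2532
  C=C: 1 × 602 = 602
  Σ(formed) = 3476 kJ
ΔH = Σ(broken) − Σ(formed) = 3310 − 3476 = −166 kJ

ΔH ≈ −166 kJ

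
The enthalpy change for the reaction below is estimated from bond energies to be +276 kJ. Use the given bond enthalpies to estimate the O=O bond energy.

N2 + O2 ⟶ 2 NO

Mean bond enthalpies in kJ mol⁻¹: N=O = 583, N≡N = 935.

D(O=O) ≈ 507 kJ/mol

Let D be the O=O bond energy.
Σ(broken) = 1×935 + 1×D = 935 + D
Σ(formed) = 2×583 = 1166
ΔH = Σ(broken) − Σ(formed) = (935 + D) − (1166) = −231 + D
Setting this equal to +276 kJ gives D = 507 kJ/mol.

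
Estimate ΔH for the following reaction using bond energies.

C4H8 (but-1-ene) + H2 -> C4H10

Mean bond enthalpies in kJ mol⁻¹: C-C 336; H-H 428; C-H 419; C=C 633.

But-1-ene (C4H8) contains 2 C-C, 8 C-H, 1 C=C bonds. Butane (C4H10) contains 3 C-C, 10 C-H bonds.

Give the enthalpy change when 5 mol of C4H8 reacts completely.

ΔH = −565 kJ

Bonds broken (reactants):
  C-C: 2 × 336 = 672
  C-H: 8 × 419 = 3352
  C=C: 1 × 633 = 633
  H-H: 1 × 428 = 428
  Σ(broken) = 5085 kJ
Bonds formed (products):
  C-C: 3 × 336 = 1008
  C-H: 10 × 419 = 4190
  Σ(formed) = 5198 kJ
ΔH = Σ(broken) − Σ(formed) = 5085 − 5198 = −113 kJ
For 5× the reaction as written: 5 × (−113) = −565 kJ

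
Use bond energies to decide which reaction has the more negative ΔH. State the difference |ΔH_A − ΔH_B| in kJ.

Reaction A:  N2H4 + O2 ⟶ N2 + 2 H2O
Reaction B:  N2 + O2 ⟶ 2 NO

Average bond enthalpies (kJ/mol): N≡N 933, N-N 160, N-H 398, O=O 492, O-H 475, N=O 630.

Reaction A:
  Bonds broken (reactants):
    N-H: 4 × 398 = 1592
    N-N: 1 × 160 = 160
    O=O: 1 × 492 = 492
    Σ(broken) = 2244 kJ
  Bonds formed (products):
    N≡N: 1 × 933 = 933
    O-H: 4 × 475 = 1900
    Σ(formed) = 2833 kJ
  ΔH_A = 2244 − 2833 = −589 kJ
Reaction B:
  Bonds broken (reactants):
    N≡N: 1 × 933 = 933
    O=O: 1 × 492 = 492
    Σ(broken) = 1425 kJ
  Bonds formed (products):
    N=O: 2 × 630 = 1260
    Σ(formed) = 1260 kJ
  ΔH_B = 1425 − 1260 = +165 kJ
ΔH_A − ΔH_B = −754 kJ, so reaction A has the more negative ΔH; |ΔH_A − ΔH_B| = 754 kJ.

Reaction A, by 754 kJ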